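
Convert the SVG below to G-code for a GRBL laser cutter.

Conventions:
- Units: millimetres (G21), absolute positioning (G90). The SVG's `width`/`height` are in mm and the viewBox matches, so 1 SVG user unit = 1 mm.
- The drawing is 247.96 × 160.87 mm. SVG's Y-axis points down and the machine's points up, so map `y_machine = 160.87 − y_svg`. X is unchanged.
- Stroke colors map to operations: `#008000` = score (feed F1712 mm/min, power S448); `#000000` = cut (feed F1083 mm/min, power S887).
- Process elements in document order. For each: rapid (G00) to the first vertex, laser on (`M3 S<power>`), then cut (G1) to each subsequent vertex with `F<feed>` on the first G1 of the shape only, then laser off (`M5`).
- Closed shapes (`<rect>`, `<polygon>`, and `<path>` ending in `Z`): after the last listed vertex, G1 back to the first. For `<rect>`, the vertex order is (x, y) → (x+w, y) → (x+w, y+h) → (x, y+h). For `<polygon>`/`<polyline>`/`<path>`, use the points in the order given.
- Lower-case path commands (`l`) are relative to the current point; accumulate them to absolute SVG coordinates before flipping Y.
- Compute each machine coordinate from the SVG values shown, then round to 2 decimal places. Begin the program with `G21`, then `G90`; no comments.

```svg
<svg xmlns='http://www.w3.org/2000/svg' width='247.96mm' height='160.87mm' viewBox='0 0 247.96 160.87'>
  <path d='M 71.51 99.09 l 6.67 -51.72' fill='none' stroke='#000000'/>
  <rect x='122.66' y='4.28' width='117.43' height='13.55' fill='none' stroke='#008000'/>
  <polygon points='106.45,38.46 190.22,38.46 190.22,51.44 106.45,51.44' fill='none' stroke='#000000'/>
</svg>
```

G21
G90
G00 X71.51 Y61.78
M3 S887
G1 X78.18 Y113.50 F1083
M5
G00 X122.66 Y156.59
M3 S448
G1 X240.09 Y156.59 F1712
G1 X240.09 Y143.04
G1 X122.66 Y143.04
G1 X122.66 Y156.59
M5
G00 X106.45 Y122.41
M3 S887
G1 X190.22 Y122.41 F1083
G1 X190.22 Y109.43
G1 X106.45 Y109.43
G1 X106.45 Y122.41
M5

Since the viewBox matches the mm dimensions, user units are millimetres directly. The only transform is the Y-flip y_m = 160.87 − y_svg.

Shape 1 is a line segment drawn with `<path>`. Its stroke #000000 means cut at S887, F1083. After flipping Y the toolpath is (71.51,61.78) → (78.18,113.50).

Shape 2 is a rectangle drawn with `<rect>`. Its stroke #008000 means score at S448, F1712. After flipping Y the toolpath is (122.66,156.59) → (240.09,156.59) → (240.09,143.04) → (122.66,143.04) → (122.66,156.59), returning to the start.

Shape 3 is a rectangle drawn with `<polygon>`. Its stroke #000000 means cut at S887, F1083. After flipping Y the toolpath is (106.45,122.41) → (190.22,122.41) → (190.22,109.43) → (106.45,109.43) → (106.45,122.41), returning to the start.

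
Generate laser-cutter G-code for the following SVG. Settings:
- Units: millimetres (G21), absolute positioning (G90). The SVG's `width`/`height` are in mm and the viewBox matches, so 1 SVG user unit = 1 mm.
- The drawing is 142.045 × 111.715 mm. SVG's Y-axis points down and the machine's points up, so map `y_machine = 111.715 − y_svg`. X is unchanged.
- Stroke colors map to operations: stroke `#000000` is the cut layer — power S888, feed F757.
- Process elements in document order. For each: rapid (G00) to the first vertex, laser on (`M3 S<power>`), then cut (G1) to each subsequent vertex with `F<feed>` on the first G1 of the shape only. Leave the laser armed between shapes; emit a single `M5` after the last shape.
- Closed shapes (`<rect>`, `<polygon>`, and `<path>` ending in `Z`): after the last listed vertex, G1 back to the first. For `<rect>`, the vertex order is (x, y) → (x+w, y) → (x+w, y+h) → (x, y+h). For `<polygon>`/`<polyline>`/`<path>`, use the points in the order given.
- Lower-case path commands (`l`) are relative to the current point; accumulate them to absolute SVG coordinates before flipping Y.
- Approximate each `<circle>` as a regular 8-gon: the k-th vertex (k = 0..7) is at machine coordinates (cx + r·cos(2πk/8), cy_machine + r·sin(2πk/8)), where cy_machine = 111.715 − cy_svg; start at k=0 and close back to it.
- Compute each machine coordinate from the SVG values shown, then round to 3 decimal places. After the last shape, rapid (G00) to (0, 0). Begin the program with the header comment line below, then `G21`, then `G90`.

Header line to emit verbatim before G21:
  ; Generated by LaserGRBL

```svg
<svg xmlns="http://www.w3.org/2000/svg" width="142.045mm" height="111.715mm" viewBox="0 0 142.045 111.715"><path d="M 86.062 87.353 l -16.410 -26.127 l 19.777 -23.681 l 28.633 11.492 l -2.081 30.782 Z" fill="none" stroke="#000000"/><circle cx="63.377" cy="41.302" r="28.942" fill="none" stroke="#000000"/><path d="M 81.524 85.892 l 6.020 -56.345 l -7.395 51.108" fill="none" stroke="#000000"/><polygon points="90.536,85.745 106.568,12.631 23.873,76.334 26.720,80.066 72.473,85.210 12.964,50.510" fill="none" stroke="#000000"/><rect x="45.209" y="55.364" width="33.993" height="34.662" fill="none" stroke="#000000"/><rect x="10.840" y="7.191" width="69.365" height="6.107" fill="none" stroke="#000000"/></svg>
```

1 u = 1 mm; y_m = 111.715 − y.

[1] `<path>` regular polygon, #000000→cut S888 F757: (86.062,24.362) → (69.652,50.489) → (89.429,74.170) → (118.062,62.678) → (115.981,31.896) → (86.062,24.362) (closed)

[2] `<circle>` circle, #000000→cut S888 F757: (92.319,70.413) → (83.842,90.878) → (63.377,99.355) → (42.912,90.878) → (34.435,70.413) → (42.912,49.948) → (63.377,41.471) → (83.842,49.948) → (92.319,70.413) (closed)

[3] `<path>` open polyline, #000000→cut S888 F757: (81.524,25.823) → (87.544,82.168) → (80.149,31.060)

[4] `<polygon>` closed polygon, #000000→cut S888 F757: (90.536,25.970) → (106.568,99.084) → (23.873,35.381) → (26.720,31.649) → (72.473,26.505) → (12.964,61.205) → (90.536,25.970) (closed)

[5] `<rect>` rectangle, #000000→cut S888 F757: (45.209,56.351) → (79.202,56.351) → (79.202,21.689) → (45.209,21.689) → (45.209,56.351) (closed)

[6] `<rect>` rectangle, #000000→cut S888 F757: (10.840,104.524) → (80.205,104.524) → (80.205,98.417) → (10.840,98.417) → (10.840,104.524) (closed)

; Generated by LaserGRBL
G21
G90
G00 X86.062 Y24.362
M3 S888
G1 X69.652 Y50.489 F757
G1 X89.429 Y74.170
G1 X118.062 Y62.678
G1 X115.981 Y31.896
G1 X86.062 Y24.362
G00 X92.319 Y70.413
M3 S888
G1 X83.842 Y90.878 F757
G1 X63.377 Y99.355
G1 X42.912 Y90.878
G1 X34.435 Y70.413
G1 X42.912 Y49.948
G1 X63.377 Y41.471
G1 X83.842 Y49.948
G1 X92.319 Y70.413
G00 X81.524 Y25.823
M3 S888
G1 X87.544 Y82.168 F757
G1 X80.149 Y31.060
G00 X90.536 Y25.970
M3 S888
G1 X106.568 Y99.084 F757
G1 X23.873 Y35.381
G1 X26.720 Y31.649
G1 X72.473 Y26.505
G1 X12.964 Y61.205
G1 X90.536 Y25.970
G00 X45.209 Y56.351
M3 S888
G1 X79.202 Y56.351 F757
G1 X79.202 Y21.689
G1 X45.209 Y21.689
G1 X45.209 Y56.351
G00 X10.840 Y104.524
M3 S888
G1 X80.205 Y104.524 F757
G1 X80.205 Y98.417
G1 X10.840 Y98.417
G1 X10.840 Y104.524
M5
G00 X0.000 Y0.000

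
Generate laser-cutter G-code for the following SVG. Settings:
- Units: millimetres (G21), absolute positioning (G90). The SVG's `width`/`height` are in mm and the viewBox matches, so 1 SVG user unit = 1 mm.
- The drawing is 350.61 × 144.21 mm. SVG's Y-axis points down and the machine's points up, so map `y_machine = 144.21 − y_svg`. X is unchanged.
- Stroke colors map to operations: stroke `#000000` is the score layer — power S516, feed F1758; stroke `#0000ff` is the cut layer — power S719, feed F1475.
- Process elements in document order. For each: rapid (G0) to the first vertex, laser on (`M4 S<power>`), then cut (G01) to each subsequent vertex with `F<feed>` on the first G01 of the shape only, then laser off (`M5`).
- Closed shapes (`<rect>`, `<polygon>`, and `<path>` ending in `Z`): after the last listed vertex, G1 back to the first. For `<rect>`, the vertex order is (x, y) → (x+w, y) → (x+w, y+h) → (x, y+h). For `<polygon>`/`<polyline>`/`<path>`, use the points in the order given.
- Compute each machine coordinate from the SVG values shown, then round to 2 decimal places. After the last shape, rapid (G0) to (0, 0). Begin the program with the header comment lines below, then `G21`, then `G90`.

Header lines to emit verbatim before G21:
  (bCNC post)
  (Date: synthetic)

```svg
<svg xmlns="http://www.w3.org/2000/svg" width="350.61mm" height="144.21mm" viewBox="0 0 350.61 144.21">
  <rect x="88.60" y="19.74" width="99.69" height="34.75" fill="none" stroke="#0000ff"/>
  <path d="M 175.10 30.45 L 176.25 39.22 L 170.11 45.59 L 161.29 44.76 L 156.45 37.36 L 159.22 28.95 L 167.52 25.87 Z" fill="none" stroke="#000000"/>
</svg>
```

(bCNC post)
(Date: synthetic)
G21
G90
G0 X88.60 Y124.47
M4 S719
G01 X188.29 Y124.47 F1475
G01 X188.29 Y89.72
G01 X88.60 Y89.72
G01 X88.60 Y124.47
M5
G0 X175.10 Y113.76
M4 S516
G01 X176.25 Y104.99 F1758
G01 X170.11 Y98.62
G01 X161.29 Y99.45
G01 X156.45 Y106.85
G01 X159.22 Y115.26
G01 X167.52 Y118.34
G01 X175.10 Y113.76
M5
G0 X0.00 Y0.00

Since the viewBox matches the mm dimensions, user units are millimetres directly. The only transform is the Y-flip y_m = 144.21 − y_svg.

Shape 1 is a rectangle drawn with `<rect>`. Its stroke #0000ff means cut at S719, F1475. After flipping Y the toolpath is (88.60,124.47) → (188.29,124.47) → (188.29,89.72) → (88.60,89.72) → (88.60,124.47), returning to the start.

Shape 2 is a regular polygon drawn with `<path>`. Its stroke #000000 means score at S516, F1758. After flipping Y the toolpath is (175.10,113.76) → (176.25,104.99) → (170.11,98.62) → (161.29,99.45) → (156.45,106.85) → (159.22,115.26) → (167.52,118.34) → (175.10,113.76), returning to the start.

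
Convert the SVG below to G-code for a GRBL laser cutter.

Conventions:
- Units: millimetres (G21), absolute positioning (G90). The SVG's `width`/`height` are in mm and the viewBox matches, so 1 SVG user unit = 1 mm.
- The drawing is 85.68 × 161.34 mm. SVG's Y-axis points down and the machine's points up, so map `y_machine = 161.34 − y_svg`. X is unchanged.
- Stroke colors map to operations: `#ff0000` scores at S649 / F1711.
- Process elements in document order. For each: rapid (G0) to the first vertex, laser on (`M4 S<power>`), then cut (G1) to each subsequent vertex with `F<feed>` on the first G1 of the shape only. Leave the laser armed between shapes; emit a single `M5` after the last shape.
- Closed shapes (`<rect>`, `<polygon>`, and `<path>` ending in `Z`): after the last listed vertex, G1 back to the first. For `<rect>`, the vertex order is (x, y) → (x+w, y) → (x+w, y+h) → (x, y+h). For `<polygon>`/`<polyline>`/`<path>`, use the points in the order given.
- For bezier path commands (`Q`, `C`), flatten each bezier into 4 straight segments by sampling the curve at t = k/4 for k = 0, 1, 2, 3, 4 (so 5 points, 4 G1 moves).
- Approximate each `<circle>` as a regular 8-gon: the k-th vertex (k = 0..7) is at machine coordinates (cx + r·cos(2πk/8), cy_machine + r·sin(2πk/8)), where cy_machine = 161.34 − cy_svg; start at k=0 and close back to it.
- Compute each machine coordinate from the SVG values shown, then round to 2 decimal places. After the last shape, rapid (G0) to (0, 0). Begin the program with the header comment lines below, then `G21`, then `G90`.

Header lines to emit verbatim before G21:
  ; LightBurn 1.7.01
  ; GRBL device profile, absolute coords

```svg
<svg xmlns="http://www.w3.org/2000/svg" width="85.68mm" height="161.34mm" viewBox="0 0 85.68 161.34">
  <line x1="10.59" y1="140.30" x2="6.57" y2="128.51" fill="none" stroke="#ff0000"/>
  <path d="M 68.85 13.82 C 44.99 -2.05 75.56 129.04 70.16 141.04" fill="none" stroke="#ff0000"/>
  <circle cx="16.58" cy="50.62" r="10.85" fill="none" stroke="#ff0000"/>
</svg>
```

; LightBurn 1.7.01
; GRBL device profile, absolute coords
G21
G90
G0 X10.59 Y21.04
M4 S649
G1 X6.57 Y32.83 F1711
G0 X68.85 Y147.52
M4 S649
G1 X59.75 Y136.02 F1711
G1 X62.58 Y94.36
G1 X68.88 Y47.47
G1 X70.16 Y20.30
G0 X27.43 Y110.72
M4 S649
G1 X24.25 Y118.39 F1711
G1 X16.58 Y121.57
G1 X8.91 Y118.39
G1 X5.73 Y110.72
G1 X8.91 Y103.05
G1 X16.58 Y99.87
G1 X24.25 Y103.05
G1 X27.43 Y110.72
M5
G0 X0.00 Y0.00

viewBox `0 0 85.68 161.34` with mm width/height → 1 unit = 1 mm. Flip: y_m = 161.34 − y_svg.

**Shape 1** — `<line>` line segment, stroke `#ff0000` → score (S649, F1711). Machine vertices: (10.59,21.04) → (6.57,32.83). Open path.

**Shape 2** — `<path>` cubic bezier, stroke `#ff0000` → score (S649, F1711). Control points (SVG): P0=(68.85,13.82), P1=(44.99,-2.05), P2=(75.56,129.04), P3=(70.16,141.04); sampled at t=k/4. Machine vertices: (68.85,147.52) → (59.75,136.02) → (62.58,94.36) → (68.88,47.47) → (70.16,20.30). Open path.

**Shape 3** — `<circle>` circle, stroke `#ff0000` → score (S649, F1711). Machine vertices: (27.43,110.72) → (24.25,118.39) → (16.58,121.57) → (8.91,118.39) → (5.73,110.72) → (8.91,103.05) → (16.58,99.87) → (24.25,103.05) → (27.43,110.72). Closed: final G1 returns to the first vertex.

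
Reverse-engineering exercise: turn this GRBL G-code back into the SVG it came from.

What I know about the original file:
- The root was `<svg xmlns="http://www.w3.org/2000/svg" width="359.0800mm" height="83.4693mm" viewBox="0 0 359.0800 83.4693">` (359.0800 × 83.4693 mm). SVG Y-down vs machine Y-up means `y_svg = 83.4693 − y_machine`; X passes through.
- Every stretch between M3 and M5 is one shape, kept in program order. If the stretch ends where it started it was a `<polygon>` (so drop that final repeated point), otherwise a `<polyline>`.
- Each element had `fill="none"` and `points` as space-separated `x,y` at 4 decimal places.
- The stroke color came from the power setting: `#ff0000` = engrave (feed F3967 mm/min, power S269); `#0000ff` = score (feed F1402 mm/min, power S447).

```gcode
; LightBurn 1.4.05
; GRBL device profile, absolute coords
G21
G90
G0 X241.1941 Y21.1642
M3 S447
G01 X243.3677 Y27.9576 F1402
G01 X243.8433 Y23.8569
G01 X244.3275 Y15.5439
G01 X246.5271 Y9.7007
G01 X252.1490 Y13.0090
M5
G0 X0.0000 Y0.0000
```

Machine Y-up, SVG Y-down with viewBox height 83.4693, so y_svg = 83.4693 − y_machine; X carries over. Every run uses S447, so all elements get stroke `#0000ff` (score).

Run 1: The run is open, so emit a `<polyline>` with points (Y-flipped): 241.1941,62.3051 243.3677,55.5117 243.8433,59.6124 244.3275,67.9254 246.5271,73.7686 252.1490,70.4603.

<svg xmlns="http://www.w3.org/2000/svg" width="359.0800mm" height="83.4693mm" viewBox="0 0 359.0800 83.4693">
  <polyline points="241.1941,62.3051 243.3677,55.5117 243.8433,59.6124 244.3275,67.9254 246.5271,73.7686 252.1490,70.4603" fill="none" stroke="#0000ff"/>
</svg>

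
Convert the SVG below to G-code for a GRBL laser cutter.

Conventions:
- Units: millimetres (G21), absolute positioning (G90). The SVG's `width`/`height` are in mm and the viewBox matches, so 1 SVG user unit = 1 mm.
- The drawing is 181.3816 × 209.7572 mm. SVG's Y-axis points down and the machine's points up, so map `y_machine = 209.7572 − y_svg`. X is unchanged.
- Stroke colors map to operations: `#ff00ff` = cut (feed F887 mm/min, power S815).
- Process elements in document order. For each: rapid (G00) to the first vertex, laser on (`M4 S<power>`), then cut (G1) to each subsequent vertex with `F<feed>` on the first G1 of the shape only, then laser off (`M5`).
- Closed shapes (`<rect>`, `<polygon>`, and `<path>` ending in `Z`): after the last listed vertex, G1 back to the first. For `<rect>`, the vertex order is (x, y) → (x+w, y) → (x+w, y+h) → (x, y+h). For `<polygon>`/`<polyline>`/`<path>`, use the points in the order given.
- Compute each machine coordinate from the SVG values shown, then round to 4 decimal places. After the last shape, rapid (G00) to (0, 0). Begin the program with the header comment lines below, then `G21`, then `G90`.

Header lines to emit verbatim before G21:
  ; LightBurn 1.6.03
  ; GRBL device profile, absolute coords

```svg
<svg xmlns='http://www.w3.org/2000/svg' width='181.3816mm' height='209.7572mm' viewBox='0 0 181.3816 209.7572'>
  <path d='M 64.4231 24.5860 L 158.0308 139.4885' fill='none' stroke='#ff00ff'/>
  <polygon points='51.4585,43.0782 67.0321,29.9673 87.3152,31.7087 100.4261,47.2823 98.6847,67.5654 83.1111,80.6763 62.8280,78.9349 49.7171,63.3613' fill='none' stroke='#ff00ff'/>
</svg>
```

; LightBurn 1.6.03
; GRBL device profile, absolute coords
G21
G90
G00 X64.4231 Y185.1712
M4 S815
G1 X158.0308 Y70.2687 F887
M5
G00 X51.4585 Y166.6790
M4 S815
G1 X67.0321 Y179.7899 F887
G1 X87.3152 Y178.0485
G1 X100.4261 Y162.4749
G1 X98.6847 Y142.1918
G1 X83.1111 Y129.0809
G1 X62.8280 Y130.8223
G1 X49.7171 Y146.3959
G1 X51.4585 Y166.6790
M5
G00 X0.0000 Y0.0000

viewBox `0 0 181.3816 209.7572` with mm width/height → 1 unit = 1 mm. Flip: y_m = 209.7572 − y_svg.

**Shape 1** — `<path>` line segment, stroke `#ff00ff` → cut (S815, F887). Machine vertices: (64.4231,185.1712) → (158.0308,70.2687). Open path.

**Shape 2** — `<polygon>` regular polygon, stroke `#ff00ff` → cut (S815, F887). Machine vertices: (51.4585,166.6790) → (67.0321,179.7899) → (87.3152,178.0485) → (100.4261,162.4749) → (98.6847,142.1918) → (83.1111,129.0809) → (62.8280,130.8223) → (49.7171,146.3959) → (51.4585,166.6790). Closed: final G1 returns to the first vertex.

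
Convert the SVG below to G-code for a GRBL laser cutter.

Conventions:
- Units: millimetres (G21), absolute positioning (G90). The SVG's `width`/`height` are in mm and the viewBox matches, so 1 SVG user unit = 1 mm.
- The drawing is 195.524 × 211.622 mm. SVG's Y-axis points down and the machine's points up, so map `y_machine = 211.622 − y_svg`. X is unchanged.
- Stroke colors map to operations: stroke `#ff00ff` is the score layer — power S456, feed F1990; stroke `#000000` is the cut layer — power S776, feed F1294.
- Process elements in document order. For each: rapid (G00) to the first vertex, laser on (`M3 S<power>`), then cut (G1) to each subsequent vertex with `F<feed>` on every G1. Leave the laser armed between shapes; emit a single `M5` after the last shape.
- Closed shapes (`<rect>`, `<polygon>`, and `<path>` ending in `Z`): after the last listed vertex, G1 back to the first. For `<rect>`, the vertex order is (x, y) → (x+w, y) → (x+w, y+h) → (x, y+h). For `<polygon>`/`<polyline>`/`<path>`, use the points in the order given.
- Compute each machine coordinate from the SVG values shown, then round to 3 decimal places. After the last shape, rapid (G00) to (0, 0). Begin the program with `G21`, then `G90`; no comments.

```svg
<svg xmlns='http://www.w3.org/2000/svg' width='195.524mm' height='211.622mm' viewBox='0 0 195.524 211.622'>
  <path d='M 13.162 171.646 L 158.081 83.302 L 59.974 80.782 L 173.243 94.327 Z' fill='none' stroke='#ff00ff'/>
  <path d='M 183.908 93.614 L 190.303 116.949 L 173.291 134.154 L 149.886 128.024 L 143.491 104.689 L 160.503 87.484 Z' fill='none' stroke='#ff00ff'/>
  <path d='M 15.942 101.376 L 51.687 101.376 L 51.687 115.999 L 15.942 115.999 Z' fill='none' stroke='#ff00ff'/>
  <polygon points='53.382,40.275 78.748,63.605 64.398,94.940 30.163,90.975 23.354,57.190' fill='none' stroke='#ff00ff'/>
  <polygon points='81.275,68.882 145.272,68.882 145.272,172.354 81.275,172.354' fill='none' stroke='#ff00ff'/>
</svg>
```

G21
G90
G00 X13.162 Y39.976
M3 S456
G1 X158.081 Y128.320 F1990
G1 X59.974 Y130.840 F1990
G1 X173.243 Y117.295 F1990
G1 X13.162 Y39.976 F1990
G00 X183.908 Y118.008
M3 S456
G1 X190.303 Y94.673 F1990
G1 X173.291 Y77.468 F1990
G1 X149.886 Y83.598 F1990
G1 X143.491 Y106.933 F1990
G1 X160.503 Y124.138 F1990
G1 X183.908 Y118.008 F1990
G00 X15.942 Y110.246
M3 S456
G1 X51.687 Y110.246 F1990
G1 X51.687 Y95.623 F1990
G1 X15.942 Y95.623 F1990
G1 X15.942 Y110.246 F1990
G00 X53.382 Y171.347
M3 S456
G1 X78.748 Y148.017 F1990
G1 X64.398 Y116.682 F1990
G1 X30.163 Y120.647 F1990
G1 X23.354 Y154.432 F1990
G1 X53.382 Y171.347 F1990
G00 X81.275 Y142.740
M3 S456
G1 X145.272 Y142.740 F1990
G1 X145.272 Y39.268 F1990
G1 X81.275 Y39.268 F1990
G1 X81.275 Y142.740 F1990
M5
G00 X0.000 Y0.000

viewBox `0 0 195.524 211.622` with mm width/height → 1 unit = 1 mm. Flip: y_m = 211.622 − y_svg.

**Shape 1** — `<path>` closed polygon, stroke `#ff00ff` → score (S456, F1990). Machine vertices: (13.162,39.976) → (158.081,128.320) → (59.974,130.840) → (173.243,117.295) → (13.162,39.976). Closed: final G1 returns to the first vertex.

**Shape 2** — `<path>` regular polygon, stroke `#ff00ff` → score (S456, F1990). Machine vertices: (183.908,118.008) → (190.303,94.673) → (173.291,77.468) → (149.886,83.598) → (143.491,106.933) → (160.503,124.138) → (183.908,118.008). Closed: final G1 returns to the first vertex.

**Shape 3** — `<path>` rectangle, stroke `#ff00ff` → score (S456, F1990). Machine vertices: (15.942,110.246) → (51.687,110.246) → (51.687,95.623) → (15.942,95.623) → (15.942,110.246). Closed: final G1 returns to the first vertex.

**Shape 4** — `<polygon>` regular polygon, stroke `#ff00ff` → score (S456, F1990). Machine vertices: (53.382,171.347) → (78.748,148.017) → (64.398,116.682) → (30.163,120.647) → (23.354,154.432) → (53.382,171.347). Closed: final G1 returns to the first vertex.

**Shape 5** — `<polygon>` rectangle, stroke `#ff00ff` → score (S456, F1990). Machine vertices: (81.275,142.740) → (145.272,142.740) → (145.272,39.268) → (81.275,39.268) → (81.275,142.740). Closed: final G1 returns to the first vertex.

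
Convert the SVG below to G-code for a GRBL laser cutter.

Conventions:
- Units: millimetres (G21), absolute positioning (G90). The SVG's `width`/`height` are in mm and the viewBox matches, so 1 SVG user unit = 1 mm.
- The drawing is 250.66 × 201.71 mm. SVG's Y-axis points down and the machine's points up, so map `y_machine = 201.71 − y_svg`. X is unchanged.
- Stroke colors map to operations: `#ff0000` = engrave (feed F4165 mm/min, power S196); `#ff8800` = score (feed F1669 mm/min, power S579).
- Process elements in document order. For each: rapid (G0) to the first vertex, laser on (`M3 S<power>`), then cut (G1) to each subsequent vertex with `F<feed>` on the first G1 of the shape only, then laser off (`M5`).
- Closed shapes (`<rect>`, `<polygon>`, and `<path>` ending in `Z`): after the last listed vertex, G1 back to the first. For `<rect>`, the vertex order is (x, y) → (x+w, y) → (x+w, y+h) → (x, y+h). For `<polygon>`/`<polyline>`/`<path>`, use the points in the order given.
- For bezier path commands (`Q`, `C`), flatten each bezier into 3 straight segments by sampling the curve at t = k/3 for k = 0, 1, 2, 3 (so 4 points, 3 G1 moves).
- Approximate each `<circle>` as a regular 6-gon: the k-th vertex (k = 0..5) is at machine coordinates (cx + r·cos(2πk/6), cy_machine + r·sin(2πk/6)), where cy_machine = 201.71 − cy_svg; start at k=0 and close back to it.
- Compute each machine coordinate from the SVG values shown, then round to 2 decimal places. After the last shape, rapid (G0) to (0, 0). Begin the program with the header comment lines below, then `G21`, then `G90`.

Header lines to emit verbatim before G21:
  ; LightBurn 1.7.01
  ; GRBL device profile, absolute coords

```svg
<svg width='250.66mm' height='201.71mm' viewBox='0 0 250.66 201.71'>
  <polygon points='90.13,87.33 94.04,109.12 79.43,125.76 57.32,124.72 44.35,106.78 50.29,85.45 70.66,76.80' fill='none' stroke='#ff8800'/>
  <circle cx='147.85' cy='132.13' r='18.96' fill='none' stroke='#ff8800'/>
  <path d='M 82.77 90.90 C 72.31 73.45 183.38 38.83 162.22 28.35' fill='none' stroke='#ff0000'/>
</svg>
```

Since the viewBox matches the mm dimensions, user units are millimetres directly. The only transform is the Y-flip y_m = 201.71 − y_svg.

Shape 1 is a regular polygon drawn with `<polygon>`. Its stroke #ff8800 means score at S579, F1669. After flipping Y the toolpath is (90.13,114.38) → (94.04,92.59) → (79.43,75.95) → (57.32,76.99) → (44.35,94.93) → (50.29,116.26) → (70.66,124.91) → (90.13,114.38), returning to the start.

Shape 2 is a circle drawn with `<circle>`. Its stroke #ff8800 means score at S579, F1669. After flipping Y the toolpath is (166.81,69.58) → (157.33,86.00) → (138.37,86.00) → (128.89,69.58) → (138.37,53.16) → (157.33,53.16) → (166.81,69.58), returning to the start.

Shape 3 is a cubic bezier drawn with `<path>`. Its stroke #ff0000 means engrave at S196, F4165. After flipping Y the toolpath is (82.77,110.81) → (103.42,132.45) → (148.70,156.36) → (162.22,173.36).

; LightBurn 1.7.01
; GRBL device profile, absolute coords
G21
G90
G0 X90.13 Y114.38
M3 S579
G1 X94.04 Y92.59 F1669
G1 X79.43 Y75.95
G1 X57.32 Y76.99
G1 X44.35 Y94.93
G1 X50.29 Y116.26
G1 X70.66 Y124.91
G1 X90.13 Y114.38
M5
G0 X166.81 Y69.58
M3 S579
G1 X157.33 Y86.00 F1669
G1 X138.37 Y86.00
G1 X128.89 Y69.58
G1 X138.37 Y53.16
G1 X157.33 Y53.16
G1 X166.81 Y69.58
M5
G0 X82.77 Y110.81
M3 S196
G1 X103.42 Y132.45 F4165
G1 X148.70 Y156.36
G1 X162.22 Y173.36
M5
G0 X0.00 Y0.00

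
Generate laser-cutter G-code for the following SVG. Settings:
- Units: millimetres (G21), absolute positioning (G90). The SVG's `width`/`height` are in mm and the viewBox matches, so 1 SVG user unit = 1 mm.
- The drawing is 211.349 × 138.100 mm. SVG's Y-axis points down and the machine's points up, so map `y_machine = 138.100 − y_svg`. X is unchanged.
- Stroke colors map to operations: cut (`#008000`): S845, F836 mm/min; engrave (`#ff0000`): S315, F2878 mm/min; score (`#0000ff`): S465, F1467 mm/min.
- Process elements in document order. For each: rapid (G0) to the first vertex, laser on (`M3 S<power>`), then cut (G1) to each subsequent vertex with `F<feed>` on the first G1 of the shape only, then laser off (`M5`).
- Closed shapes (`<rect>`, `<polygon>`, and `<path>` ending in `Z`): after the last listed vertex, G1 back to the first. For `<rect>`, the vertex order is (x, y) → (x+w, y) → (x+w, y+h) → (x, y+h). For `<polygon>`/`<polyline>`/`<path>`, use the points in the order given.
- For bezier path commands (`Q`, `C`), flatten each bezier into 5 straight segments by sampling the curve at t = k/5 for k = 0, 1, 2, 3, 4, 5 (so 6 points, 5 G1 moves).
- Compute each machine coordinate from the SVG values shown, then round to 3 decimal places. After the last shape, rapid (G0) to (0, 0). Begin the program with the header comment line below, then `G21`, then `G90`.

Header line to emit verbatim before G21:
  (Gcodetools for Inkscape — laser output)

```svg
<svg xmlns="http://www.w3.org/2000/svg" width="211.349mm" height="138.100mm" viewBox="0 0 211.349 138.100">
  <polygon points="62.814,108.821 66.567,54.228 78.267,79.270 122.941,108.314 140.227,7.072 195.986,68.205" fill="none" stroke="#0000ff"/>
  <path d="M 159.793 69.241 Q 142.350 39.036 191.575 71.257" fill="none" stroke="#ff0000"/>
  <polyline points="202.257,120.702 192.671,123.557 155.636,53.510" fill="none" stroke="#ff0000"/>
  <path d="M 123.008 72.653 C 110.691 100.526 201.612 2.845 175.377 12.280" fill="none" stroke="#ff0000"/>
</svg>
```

Since the viewBox matches the mm dimensions, user units are millimetres directly. The only transform is the Y-flip y_m = 138.100 − y_svg.

Shape 1 is a closed polygon drawn with `<polygon>`. Its stroke #0000ff means score at S465, F1467. After flipping Y the toolpath is (62.814,29.279) → (66.567,83.872) → (78.267,58.830) → (122.941,29.786) → (140.227,131.028) → (195.986,69.895) → (62.814,29.279), returning to the start.

Shape 2 is a quadratic bezier drawn with `<path>`. Its stroke #ff0000 means engrave at S315, F2878. After flipping Y the toolpath is (159.793,68.859) → (155.483,78.444) → (156.505,83.035) → (162.862,82.632) → (174.552,77.234) → (191.575,66.843).

Shape 3 is a open polyline drawn with `<polyline>`. Its stroke #ff0000 means engrave at S315, F2878. After flipping Y the toolpath is (202.257,17.398) → (192.671,14.543) → (155.636,84.590).

Shape 4 is a cubic bezier drawn with `<path>`. Its stroke #ff0000 means engrave at S315, F2878. After flipping Y the toolpath is (123.008,65.447) → (126.243,61.928) → (143.677,77.374) → (164.729,100.617) → (178.822,120.488) → (175.377,125.820).

(Gcodetools for Inkscape — laser output)
G21
G90
G0 X62.814 Y29.279
M3 S465
G1 X66.567 Y83.872 F1467
G1 X78.267 Y58.830
G1 X122.941 Y29.786
G1 X140.227 Y131.028
G1 X195.986 Y69.895
G1 X62.814 Y29.279
M5
G0 X159.793 Y68.859
M3 S315
G1 X155.483 Y78.444 F2878
G1 X156.505 Y83.035
G1 X162.862 Y82.632
G1 X174.552 Y77.234
G1 X191.575 Y66.843
M5
G0 X202.257 Y17.398
M3 S315
G1 X192.671 Y14.543 F2878
G1 X155.636 Y84.590
M5
G0 X123.008 Y65.447
M3 S315
G1 X126.243 Y61.928 F2878
G1 X143.677 Y77.374
G1 X164.729 Y100.617
G1 X178.822 Y120.488
G1 X175.377 Y125.820
M5
G0 X0.000 Y0.000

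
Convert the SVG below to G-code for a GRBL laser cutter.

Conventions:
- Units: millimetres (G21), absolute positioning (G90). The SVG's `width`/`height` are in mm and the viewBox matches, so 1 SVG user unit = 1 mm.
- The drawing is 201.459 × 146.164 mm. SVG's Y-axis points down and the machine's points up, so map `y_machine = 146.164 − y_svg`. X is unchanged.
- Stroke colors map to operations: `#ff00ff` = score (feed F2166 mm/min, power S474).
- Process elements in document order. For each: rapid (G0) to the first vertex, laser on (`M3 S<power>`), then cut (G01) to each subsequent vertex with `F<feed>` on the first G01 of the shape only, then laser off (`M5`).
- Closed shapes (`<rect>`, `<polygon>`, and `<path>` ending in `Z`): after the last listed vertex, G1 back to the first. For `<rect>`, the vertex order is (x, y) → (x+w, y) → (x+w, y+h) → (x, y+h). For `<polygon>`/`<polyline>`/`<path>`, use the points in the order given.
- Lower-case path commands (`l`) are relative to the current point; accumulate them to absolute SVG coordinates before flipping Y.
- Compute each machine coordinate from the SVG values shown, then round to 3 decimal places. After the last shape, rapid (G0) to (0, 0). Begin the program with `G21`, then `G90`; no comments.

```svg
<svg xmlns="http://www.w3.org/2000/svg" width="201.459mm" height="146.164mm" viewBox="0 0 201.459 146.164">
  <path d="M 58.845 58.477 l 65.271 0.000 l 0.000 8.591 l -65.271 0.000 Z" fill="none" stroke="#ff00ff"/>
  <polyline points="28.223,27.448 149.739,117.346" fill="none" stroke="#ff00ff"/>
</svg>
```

G21
G90
G0 X58.845 Y87.687
M3 S474
G01 X124.116 Y87.687 F2166
G01 X124.116 Y79.096
G01 X58.845 Y79.096
G01 X58.845 Y87.687
M5
G0 X28.223 Y118.716
M3 S474
G01 X149.739 Y28.818 F2166
M5
G0 X0.000 Y0.000

1 u = 1 mm; y_m = 146.164 − y.

[1] `<path>` rectangle, #ff00ff→score S474 F2166: (58.845,87.687) → (124.116,87.687) → (124.116,79.096) → (58.845,79.096) → (58.845,87.687) (closed)

[2] `<polyline>` line segment, #ff00ff→score S474 F2166: (28.223,118.716) → (149.739,28.818)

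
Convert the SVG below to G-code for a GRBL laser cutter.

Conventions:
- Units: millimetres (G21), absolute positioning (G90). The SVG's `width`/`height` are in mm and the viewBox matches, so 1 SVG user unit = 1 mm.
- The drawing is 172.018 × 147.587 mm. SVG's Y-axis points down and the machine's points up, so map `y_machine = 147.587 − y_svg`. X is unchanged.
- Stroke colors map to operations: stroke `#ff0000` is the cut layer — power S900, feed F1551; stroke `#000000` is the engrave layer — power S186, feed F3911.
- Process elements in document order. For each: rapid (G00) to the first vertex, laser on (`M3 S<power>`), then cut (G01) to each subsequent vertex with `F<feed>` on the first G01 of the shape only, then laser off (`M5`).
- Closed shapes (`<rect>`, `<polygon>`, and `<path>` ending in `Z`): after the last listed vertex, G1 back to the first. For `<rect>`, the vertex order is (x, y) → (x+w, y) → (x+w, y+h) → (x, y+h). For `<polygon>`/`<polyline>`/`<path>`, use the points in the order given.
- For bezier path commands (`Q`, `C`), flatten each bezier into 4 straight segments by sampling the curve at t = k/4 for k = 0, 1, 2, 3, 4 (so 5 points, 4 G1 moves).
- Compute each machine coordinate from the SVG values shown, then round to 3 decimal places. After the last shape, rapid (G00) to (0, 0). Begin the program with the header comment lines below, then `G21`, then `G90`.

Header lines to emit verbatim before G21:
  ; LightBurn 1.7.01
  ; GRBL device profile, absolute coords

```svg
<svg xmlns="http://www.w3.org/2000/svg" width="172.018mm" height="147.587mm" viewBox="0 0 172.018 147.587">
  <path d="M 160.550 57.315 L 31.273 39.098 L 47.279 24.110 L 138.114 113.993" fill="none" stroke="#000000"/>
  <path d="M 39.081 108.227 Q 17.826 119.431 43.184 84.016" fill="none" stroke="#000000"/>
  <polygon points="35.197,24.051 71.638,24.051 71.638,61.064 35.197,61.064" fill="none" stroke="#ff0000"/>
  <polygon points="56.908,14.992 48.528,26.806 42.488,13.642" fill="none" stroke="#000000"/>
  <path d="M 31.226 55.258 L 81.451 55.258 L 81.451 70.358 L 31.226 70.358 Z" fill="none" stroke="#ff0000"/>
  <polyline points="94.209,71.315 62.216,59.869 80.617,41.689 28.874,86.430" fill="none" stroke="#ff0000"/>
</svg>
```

viewBox `0 0 172.018 147.587` with mm width/height → 1 unit = 1 mm. Flip: y_m = 147.587 − y_svg.

**Shape 1** — `<path>` open polyline, stroke `#000000` → engrave (S186, F3911). Machine vertices: (160.550,90.272) → (31.273,108.489) → (47.279,123.477) → (138.114,33.594). Open path.

**Shape 2** — `<path>` quadratic bezier, stroke `#000000` → engrave (S186, F3911). Control points (SVG): P0=(39.081,108.227), P1=(17.826,119.431), P2=(43.184,84.016); sampled at t=k/4. Machine vertices: (39.081,39.360) → (31.367,36.672) → (29.479,39.811) → (33.418,48.777) → (43.184,63.571). Open path.

**Shape 3** — `<polygon>` rectangle, stroke `#ff0000` → cut (S900, F1551). Machine vertices: (35.197,123.536) → (71.638,123.536) → (71.638,86.523) → (35.197,86.523) → (35.197,123.536). Closed: final G1 returns to the first vertex.

**Shape 4** — `<polygon>` regular polygon, stroke `#000000` → engrave (S186, F3911). Machine vertices: (56.908,132.595) → (48.528,120.781) → (42.488,133.945) → (56.908,132.595). Closed: final G1 returns to the first vertex.

**Shape 5** — `<path>` rectangle, stroke `#ff0000` → cut (S900, F1551). Machine vertices: (31.226,92.329) → (81.451,92.329) → (81.451,77.229) → (31.226,77.229) → (31.226,92.329). Closed: final G1 returns to the first vertex.

**Shape 6** — `<polyline>` open polyline, stroke `#ff0000` → cut (S900, F1551). Machine vertices: (94.209,76.272) → (62.216,87.718) → (80.617,105.898) → (28.874,61.157). Open path.

; LightBurn 1.7.01
; GRBL device profile, absolute coords
G21
G90
G00 X160.550 Y90.272
M3 S186
G01 X31.273 Y108.489 F3911
G01 X47.279 Y123.477
G01 X138.114 Y33.594
M5
G00 X39.081 Y39.360
M3 S186
G01 X31.367 Y36.672 F3911
G01 X29.479 Y39.811
G01 X33.418 Y48.777
G01 X43.184 Y63.571
M5
G00 X35.197 Y123.536
M3 S900
G01 X71.638 Y123.536 F1551
G01 X71.638 Y86.523
G01 X35.197 Y86.523
G01 X35.197 Y123.536
M5
G00 X56.908 Y132.595
M3 S186
G01 X48.528 Y120.781 F3911
G01 X42.488 Y133.945
G01 X56.908 Y132.595
M5
G00 X31.226 Y92.329
M3 S900
G01 X81.451 Y92.329 F1551
G01 X81.451 Y77.229
G01 X31.226 Y77.229
G01 X31.226 Y92.329
M5
G00 X94.209 Y76.272
M3 S900
G01 X62.216 Y87.718 F1551
G01 X80.617 Y105.898
G01 X28.874 Y61.157
M5
G00 X0.000 Y0.000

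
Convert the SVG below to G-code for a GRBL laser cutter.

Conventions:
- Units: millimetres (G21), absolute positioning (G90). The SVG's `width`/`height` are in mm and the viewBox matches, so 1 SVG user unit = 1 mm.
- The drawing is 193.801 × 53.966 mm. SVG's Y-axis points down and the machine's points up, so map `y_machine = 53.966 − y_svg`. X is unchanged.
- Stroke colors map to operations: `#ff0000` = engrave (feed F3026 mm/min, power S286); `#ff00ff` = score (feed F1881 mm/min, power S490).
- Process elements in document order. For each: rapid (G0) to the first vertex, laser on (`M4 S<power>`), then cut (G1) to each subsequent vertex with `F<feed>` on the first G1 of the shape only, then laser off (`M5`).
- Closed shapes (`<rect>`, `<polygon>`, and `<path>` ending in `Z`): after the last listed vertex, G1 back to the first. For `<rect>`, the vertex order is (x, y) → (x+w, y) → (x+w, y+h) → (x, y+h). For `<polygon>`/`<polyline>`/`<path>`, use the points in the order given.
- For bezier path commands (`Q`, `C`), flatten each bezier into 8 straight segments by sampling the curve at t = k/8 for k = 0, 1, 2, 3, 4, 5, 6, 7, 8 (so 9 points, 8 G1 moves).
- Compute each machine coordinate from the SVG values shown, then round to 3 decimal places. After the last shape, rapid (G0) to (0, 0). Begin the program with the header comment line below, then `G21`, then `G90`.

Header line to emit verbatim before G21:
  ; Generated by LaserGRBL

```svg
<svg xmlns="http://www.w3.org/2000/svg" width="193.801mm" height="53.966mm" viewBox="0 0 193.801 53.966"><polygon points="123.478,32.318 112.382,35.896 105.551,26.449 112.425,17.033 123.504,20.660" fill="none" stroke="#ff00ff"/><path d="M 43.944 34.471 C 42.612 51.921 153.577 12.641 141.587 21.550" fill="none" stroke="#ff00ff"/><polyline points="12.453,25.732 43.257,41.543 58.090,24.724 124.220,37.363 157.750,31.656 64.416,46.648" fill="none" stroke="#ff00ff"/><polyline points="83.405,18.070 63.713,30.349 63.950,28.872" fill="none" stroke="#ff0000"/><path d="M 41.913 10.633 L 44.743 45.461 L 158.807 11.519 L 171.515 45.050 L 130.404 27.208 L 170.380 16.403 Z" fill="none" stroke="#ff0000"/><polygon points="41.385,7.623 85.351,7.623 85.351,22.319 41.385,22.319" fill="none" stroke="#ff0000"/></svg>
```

viewBox `0 0 193.801 53.966` with mm width/height → 1 unit = 1 mm. Flip: y_m = 53.966 − y_svg.

**Shape 1** — `<polygon>` regular polygon, stroke `#ff00ff` → score (S490, F1881). Machine vertices: (123.478,21.648) → (112.382,18.070) → (105.551,27.517) → (112.425,36.933) → (123.504,33.306) → (123.478,21.648). Closed: final G1 returns to the first vertex.

**Shape 2** — `<path>` cubic bezier, stroke `#ff00ff` → score (S490, F1881). Control points (SVG): P0=(43.944,34.471), P1=(42.612,51.921), P2=(153.577,12.641), P3=(141.587,21.550); sampled at t=k/8. Machine vertices: (43.944,19.495) → (48.249,15.406) → (60.325,15.405) → (77.415,18.264) → (96.762,22.753) → (115.610,27.642) → (131.201,31.702) → (140.779,33.703) → (141.587,32.416). Open path.

**Shape 3** — `<polyline>` open polyline, stroke `#ff00ff` → score (S490, F1881). Machine vertices: (12.453,28.234) → (43.257,12.423) → (58.090,29.242) → (124.220,16.603) → (157.750,22.310) → (64.416,7.318). Open path.

**Shape 4** — `<polyline>` open polyline, stroke `#ff0000` → engrave (S286, F3026). Machine vertices: (83.405,35.896) → (63.713,23.617) → (63.950,25.094). Open path.

**Shape 5** — `<path>` closed polygon, stroke `#ff0000` → engrave (S286, F3026). Machine vertices: (41.913,43.333) → (44.743,8.505) → (158.807,42.447) → (171.515,8.916) → (130.404,26.758) → (170.380,37.563) → (41.913,43.333). Closed: final G1 returns to the first vertex.

**Shape 6** — `<polygon>` rectangle, stroke `#ff0000` → engrave (S286, F3026). Machine vertices: (41.385,46.343) → (85.351,46.343) → (85.351,31.647) → (41.385,31.647) → (41.385,46.343). Closed: final G1 returns to the first vertex.

; Generated by LaserGRBL
G21
G90
G0 X123.478 Y21.648
M4 S490
G1 X112.382 Y18.070 F1881
G1 X105.551 Y27.517
G1 X112.425 Y36.933
G1 X123.504 Y33.306
G1 X123.478 Y21.648
M5
G0 X43.944 Y19.495
M4 S490
G1 X48.249 Y15.406 F1881
G1 X60.325 Y15.405
G1 X77.415 Y18.264
G1 X96.762 Y22.753
G1 X115.610 Y27.642
G1 X131.201 Y31.702
G1 X140.779 Y33.703
G1 X141.587 Y32.416
M5
G0 X12.453 Y28.234
M4 S490
G1 X43.257 Y12.423 F1881
G1 X58.090 Y29.242
G1 X124.220 Y16.603
G1 X157.750 Y22.310
G1 X64.416 Y7.318
M5
G0 X83.405 Y35.896
M4 S286
G1 X63.713 Y23.617 F3026
G1 X63.950 Y25.094
M5
G0 X41.913 Y43.333
M4 S286
G1 X44.743 Y8.505 F3026
G1 X158.807 Y42.447
G1 X171.515 Y8.916
G1 X130.404 Y26.758
G1 X170.380 Y37.563
G1 X41.913 Y43.333
M5
G0 X41.385 Y46.343
M4 S286
G1 X85.351 Y46.343 F3026
G1 X85.351 Y31.647
G1 X41.385 Y31.647
G1 X41.385 Y46.343
M5
G0 X0.000 Y0.000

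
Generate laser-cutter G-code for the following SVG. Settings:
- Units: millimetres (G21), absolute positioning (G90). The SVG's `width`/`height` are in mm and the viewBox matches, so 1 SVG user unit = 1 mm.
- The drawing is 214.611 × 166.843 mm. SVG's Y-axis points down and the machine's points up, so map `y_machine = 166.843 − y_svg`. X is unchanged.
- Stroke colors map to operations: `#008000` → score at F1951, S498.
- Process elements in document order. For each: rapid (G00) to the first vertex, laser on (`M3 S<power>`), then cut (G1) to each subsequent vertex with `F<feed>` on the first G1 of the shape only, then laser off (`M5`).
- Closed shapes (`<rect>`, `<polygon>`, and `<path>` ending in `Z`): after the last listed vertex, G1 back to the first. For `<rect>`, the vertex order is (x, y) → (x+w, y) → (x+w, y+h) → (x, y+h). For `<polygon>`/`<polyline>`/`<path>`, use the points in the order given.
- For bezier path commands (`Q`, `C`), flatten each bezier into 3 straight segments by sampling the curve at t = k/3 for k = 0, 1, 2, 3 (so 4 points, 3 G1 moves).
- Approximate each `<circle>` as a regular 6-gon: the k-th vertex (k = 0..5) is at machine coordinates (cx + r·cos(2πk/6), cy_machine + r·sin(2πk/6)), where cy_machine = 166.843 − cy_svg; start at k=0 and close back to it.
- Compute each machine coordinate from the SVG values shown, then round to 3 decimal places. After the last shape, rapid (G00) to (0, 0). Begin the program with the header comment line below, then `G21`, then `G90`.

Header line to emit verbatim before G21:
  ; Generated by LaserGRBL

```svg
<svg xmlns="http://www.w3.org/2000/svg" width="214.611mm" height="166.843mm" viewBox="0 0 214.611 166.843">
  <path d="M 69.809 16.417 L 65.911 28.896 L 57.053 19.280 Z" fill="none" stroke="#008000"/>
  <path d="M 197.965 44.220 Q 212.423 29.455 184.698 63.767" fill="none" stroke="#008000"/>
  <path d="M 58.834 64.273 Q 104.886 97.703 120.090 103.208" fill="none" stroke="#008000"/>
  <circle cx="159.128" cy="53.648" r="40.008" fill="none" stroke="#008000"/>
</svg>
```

; Generated by LaserGRBL
G21
G90
G00 X69.809 Y150.426
M3 S498
G1 X65.911 Y137.947 F1951
G1 X57.053 Y147.563
G1 X69.809 Y150.426
M5
G00 X197.965 Y122.623
M3 S498
G1 X202.917 Y127.013 F1951
G1 X198.494 Y120.498
G1 X184.698 Y103.076
M5
G00 X58.834 Y102.570
M3 S498
G1 X86.108 Y83.386 F1951
G1 X106.526 Y70.408
G1 X120.090 Y63.635
M5
G00 X199.136 Y113.195
M3 S498
G1 X179.132 Y147.843 F1951
G1 X139.124 Y147.843
G1 X119.120 Y113.195
G1 X139.124 Y78.547
G1 X179.132 Y78.547
G1 X199.136 Y113.195
M5
G00 X0.000 Y0.000

Since the viewBox matches the mm dimensions, user units are millimetres directly. The only transform is the Y-flip y_m = 166.843 − y_svg.

Shape 1 is a regular polygon drawn with `<path>`. Its stroke #008000 means score at S498, F1951. After flipping Y the toolpath is (69.809,150.426) → (65.911,137.947) → (57.053,147.563) → (69.809,150.426), returning to the start.

Shape 2 is a quadratic bezier drawn with `<path>`. Its stroke #008000 means score at S498, F1951. After flipping Y the toolpath is (197.965,122.623) → (202.917,127.013) → (198.494,120.498) → (184.698,103.076).

Shape 3 is a quadratic bezier drawn with `<path>`. Its stroke #008000 means score at S498, F1951. After flipping Y the toolpath is (58.834,102.570) → (86.108,83.386) → (106.526,70.408) → (120.090,63.635).

Shape 4 is a circle drawn with `<circle>`. Its stroke #008000 means score at S498, F1951. After flipping Y the toolpath is (199.136,113.195) → (179.132,147.843) → (139.124,147.843) → (119.120,113.195) → (139.124,78.547) → (179.132,78.547) → (199.136,113.195), returning to the start.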